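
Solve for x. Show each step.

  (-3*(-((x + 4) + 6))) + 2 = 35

Step 1. [(-3*(-((x + 4) + 6))) + 2 = 35] +2 is outermost — subtract 2 both sides, so sub: -3*(-((x + 4) + 6)) = 33.
Step 2. [-3*(-((x + 4) + 6)) = 33] leading coefficient -3: divide by -3 ⇒ div: -((x + 4) + 6) = -11.
Step 3. [-((x + 4) + 6) = -11] flip signs both sides ⇒ neg: (x + 4) + 6 = 11.
Step 4. [(x + 4) + 6 = 11] peel the +6: subtract 6 from each side. So sub: x + 4 = 5.
Step 5. [x + 4 = 5] the outer +4 inverts by subtracting 4 ⇒ sub: x = 1.

Answer: x ∈ {1}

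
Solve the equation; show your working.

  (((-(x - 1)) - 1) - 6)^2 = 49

Step 1. [(((-(x - 1)) - 1) - 6)^2 = 49] LHS squared, RHS 49 ≥ 0: apply √ (±), so sqrt: ((-(x - 1)) - 1) - 6 = 7 or -7.
Step 2. [((-(x - 1)) - 1) - 6 = 7 or -7] -6 is outermost — add 6 both sides ⇒ sub: (-(x - 1)) - 1 = 13 or -1.
Step 3. [(-(x - 1)) - 1 = 13 or -1] 1 comes off first (add 1). So sub: -(x - 1) = 14 or 0.
Step 4. [-(x - 1) = 14 or 0] leading − — multiply by −1. So neg: x - 1 = -14 or 0.
Step 5. [x - 1 = -14 or 0] the outer -1 inverts by adding 1 ⇒ sub: x = -13 or 1.

Answer: x ∈ {-13, 1}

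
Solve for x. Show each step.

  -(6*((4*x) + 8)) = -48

Step 1. [-(6*((4*x) + 8)) = -48] LHS negated; negate both sides ⇒ neg: 6*((4*x) + 8) = 48.
Step 2. [6*((4*x) + 8) = 48] LHS = 6·(…); ÷6 both sides, so div: (4*x) + 8 = 8.
Step 3. [(4*x) + 8 = 8] subtract 8: x sits inside (… + 8) ⇒ sub: 4*x = 0.
Step 4. [4*x = 0] 4 out front; divide by 4 ⇒ div: x = 0.

Answer: x ∈ {0}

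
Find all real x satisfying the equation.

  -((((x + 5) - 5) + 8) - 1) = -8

Step 1. [-((((x + 5) - 5) + 8) - 1) = -8] LHS negated; negate both sides ⇒ neg: (((x + 5) - 5) + 8) - 1 = 8.
Step 2. [(((x + 5) - 5) + 8) - 1 = 8] add 1: x sits inside (… - 1), so sub: ((x + 5) - 5) + 8 = 9.
Step 3. [((x + 5) - 5) + 8 = 9] +8 is outermost — subtract 8 both sides ⇒ sub: (x + 5) - 5 = 1.
Step 4. [(x + 5) - 5 = 1] -5 is outermost — add 5 both sides. So sub: x + 5 = 6.
Step 5. [x + 5 = 6] the outer +5 inverts by subtracting 5. So sub: x = 1.

Answer: x ∈ {1}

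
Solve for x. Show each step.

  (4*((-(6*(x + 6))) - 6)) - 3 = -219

Step 1. [(4*((-(6*(x + 6))) - 6)) - 3 = -219] peel the -3: add 3 from each side. So sub: 4*((-(6*(x + 6))) - 6) = -216.
Step 2. [4*((-(6*(x + 6))) - 6) = -216] leading coefficient 4: divide by 4. So div: (-(6*(x + 6))) - 6 = -54.
Step 3. [(-(6*(x + 6))) - 6 = -54] 6 comes off first (add 6). So sub: -(6*(x + 6)) = -48.
Step 4. [-(6*(x + 6)) = -48] leading − — multiply by −1, so neg: 6*(x + 6) = 48.
Step 5. [6*(x + 6) = 48] 6·(inner) — divide through by 6. So div: x + 6 = 8.
Step 6. [x + 6 = 8] subtract 6: x sits inside (… + 6). So sub: x = 2.

Answer: x ∈ {2}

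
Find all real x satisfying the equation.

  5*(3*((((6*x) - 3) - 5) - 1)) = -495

Step 1. [5*(3*((((6*x) - 3) - 5) - 1)) = -495] 5·(inner) — divide through by 5, so div: 3*((((6*x) - 3) - 5) - 1) = -99.
Step 2. [3*((((6*x) - 3) - 5) - 1) = -99] leading coefficient 3: divide by 3 ⇒ div: (((6*x) - 3) - 5) - 1 = -33.
Step 3. [(((6*x) - 3) - 5) - 1 = -33] 1 comes off first (add 1), so sub: ((6*x) - 3) - 5 = -32.
Step 4. [((6*x) - 3) - 5 = -32] peel the -5: add 5 from each side ⇒ sub: (6*x) - 3 = -27.
Step 5. [(6*x) - 3 = -27] -3 is outermost — add 3 both sides. So sub: 6*x = -24.
Step 6. [6*x = -24] divide by the outer 6. So div: x = -4.

Answer: x ∈ {-4}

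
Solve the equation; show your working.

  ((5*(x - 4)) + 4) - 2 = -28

Step 1. [((5*(x - 4)) + 4) - 2 = -28] -2 is outermost — add 2 both sides. So sub: (5*(x - 4)) + 4 = -26.
Step 2. [(5*(x - 4)) + 4 = -26] 4 comes off first (subtract 4) ⇒ sub: 5*(x - 4) = -30.
Step 3. [5*(x - 4) = -30] divide by the outer 5. So div: x - 4 = -6.
Step 4. [x - 4 = -6] -4 is outermost — add 4 both sides ⇒ sub: x = -2.

Answer: x ∈ {-2}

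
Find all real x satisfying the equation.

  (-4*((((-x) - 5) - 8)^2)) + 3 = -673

Step 1. [(-4*((((-x) - 5) - 8)^2)) + 3 = -673] +3 is outermost — subtract 3 both sides. So sub: -4*((((-x) - 5) - 8)^2) = -676.
Step 2. [-4*((((-x) - 5) - 8)^2) = -676] divide by the outer -4 ⇒ div: (((-x) - 5) - 8)^2 = 169.
Step 3. [(((-x) - 5) - 8)^2 = 169] LHS squared, RHS 169 ≥ 0: apply √ (±) ⇒ sqrt: ((-x) - 5) - 8 = 13 or -13.
Step 4. [((-x) - 5) - 8 = 13 or -13] peel the -8: add 8 from each side, so sub: (-x) - 5 = 21 or -5.
Step 5. [(-x) - 5 = 21 or -5] the outer -5 inverts by adding 5. So sub: -x = 26 or 0.
Step 6. [-x = 26 or 0] leading − — multiply by −1, so neg: x = -26 or 0.

Answer: x ∈ {-26, 0}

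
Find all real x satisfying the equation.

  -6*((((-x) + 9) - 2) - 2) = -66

Step 1. [-6*((((-x) + 9) - 2) - 2) = -66] -6·(inner) — divide through by -6, so div: (((-x) + 9) - 2) - 2 = 11.
Step 2. [(((-x) + 9) - 2) - 2 = 11] 2 comes off first (add 2) ⇒ sub: ((-x) + 9) - 2 = 13.
Step 3. [((-x) + 9) - 2 = 13] 2 comes off first (add 2). So sub: (-x) + 9 = 15.
Step 4. [(-x) + 9 = 15] 9 comes off first (subtract 9) ⇒ sub: -x = 6.
Step 5. [-x = 6] LHS negated; negate both sides ⇒ neg: x = -6.

Answer: x ∈ {-6}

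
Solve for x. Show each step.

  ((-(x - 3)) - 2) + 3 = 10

Step 1. [((-(x - 3)) - 2) + 3 = 10] the outer +3 inverts by subtracting 3 ⇒ sub: (-(x - 3)) - 2 = 7.
Step 2. [(-(x - 3)) - 2 = 7] add 2: x sits inside (… - 2), so sub: -(x - 3) = 9.
Step 3. [-(x - 3) = 9] flip signs both sides. So neg: x - 3 = -9.
Step 4. [x - 3 = -9] add 3: x sits inside (… - 3) ⇒ sub: x = -6.

Answer: x ∈ {-6}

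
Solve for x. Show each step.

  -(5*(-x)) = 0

Step 1. [-(5*(-x)) = 0] LHS negated; negate both sides. So neg: 5*(-x) = 0.
Step 2. [5*(-x) = 0] 5·(inner) — divide through by 5, so div: -x = 0.
Step 3. [-x = 0] leading − — multiply by −1. So neg: x = 0.

Answer: x ∈ {0}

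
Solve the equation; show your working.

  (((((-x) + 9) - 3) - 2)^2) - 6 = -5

Step 1. [(((((-x) + 9) - 3) - 2)^2) - 6 = -5] peel the -6: add 6 from each side, so sub: ((((-x) + 9) - 3) - 2)^2 = 1.
Step 2. [((((-x) + 9) - 3) - 2)^2 = 1] √ both sides: 1 ≥ 0 gives two branches. So sqrt: (((-x) + 9) - 3) - 2 = 1 or -1.
Step 3. [(((-x) + 9) - 3) - 2 = 1 or -1] 2 comes off first (add 2), so sub: ((-x) + 9) - 3 = 3 or 1.
Step 4. [((-x) + 9) - 3 = 3 or 1] peel the -3: add 3 from each side. So sub: (-x) + 9 = 6 or 4.
Step 5. [(-x) + 9 = 6 or 4] +9 is outermost — subtract 9 both sides. So sub: -x = -3 or -5.
Step 6. [-x = -3 or -5] flip signs both sides. So neg: x = 3 or 5.

Answer: x ∈ {3, 5}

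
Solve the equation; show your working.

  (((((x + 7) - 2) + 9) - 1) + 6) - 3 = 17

Step 1. [(((((x + 7) - 2) + 9) - 1) + 6) - 3 = 17] 3 comes off first (add 3), so sub: ((((x + 7) - 2) + 9) - 1) + 6 = 20.
Step 2. [((((x + 7) - 2) + 9) - 1) + 6 = 20] the outer +6 inverts by subtracting 6. So sub: (((x + 7) - 2) + 9) - 1 = 14.
Step 3. [(((x + 7) - 2) + 9) - 1 = 14] add 1: x sits inside (… - 1). So sub: ((x + 7) - 2) + 9 = 15.
Step 4. [((x + 7) - 2) + 9 = 15] +9 is outermost — subtract 9 both sides ⇒ sub: (x + 7) - 2 = 6.
Step 5. [(x + 7) - 2 = 6] peel the -2: add 2 from each side ⇒ sub: x + 7 = 8.
Step 6. [x + 7 = 8] +7 is outermost — subtract 7 both sides. So sub: x = 1.

Answer: x ∈ {1}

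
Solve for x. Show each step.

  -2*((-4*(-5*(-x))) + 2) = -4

Step 1. [-2*((-4*(-5*(-x))) + 2) = -4] LHS = -2·(…); ÷-2 both sides ⇒ div: (-4*(-5*(-x))) + 2 = 2.
Step 2. [(-4*(-5*(-x))) + 2 = 2] 2 comes off first (subtract 2) ⇒ sub: -4*(-5*(-x)) = 0.
Step 3. [-4*(-5*(-x)) = 0] -4·(inner) — divide through by -4 ⇒ div: -5*(-x) = 0.
Step 4. [-5*(-x) = 0] -5 out front; divide by -5 ⇒ div: -x = 0.
Step 5. [-x = 0] leading − — multiply by −1 ⇒ neg: x = 0.

Answer: x ∈ {0}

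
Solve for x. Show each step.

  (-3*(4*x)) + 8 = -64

Step 1. [(-3*(4*x)) + 8 = -64] peel the +8: subtract 8 from each side, so sub: -3*(4*x) = -72.
Step 2. [-3*(4*x) = -72] leading coefficient -3: divide by -3, so div: 4*x = 24.
Step 3. [4*x = 24] leading coefficient 4: divide by 4 ⇒ div: x = 6.

Answer: x ∈ {6}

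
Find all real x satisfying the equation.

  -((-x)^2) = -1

Step 1. [-((-x)^2) = -1] LHS negated; negate both sides. So neg: (-x)^2 = 1.
Step 2. [(-x)^2 = 1] LHS squared, RHS 1 ≥ 0: apply √ (±), so sqrt: -x = 1 or -1.
Step 3. [-x = 1 or -1] flip signs both sides. So neg: x = -1 or 1.

Answer: x ∈ {-1, 1}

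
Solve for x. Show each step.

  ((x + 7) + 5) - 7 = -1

Step 1. [((x + 7) + 5) - 7 = -1] -7 is outermost — add 7 both sides. So sub: (x + 7) + 5 = 6.
Step 2. [(x + 7) + 5 = 6] the outer +5 inverts by subtracting 5. So sub: x + 7 = 1.
Step 3. [x + 7 = 1] 7 comes off first (subtract 7) ⇒ sub: x = -6.

Answer: x ∈ {-6}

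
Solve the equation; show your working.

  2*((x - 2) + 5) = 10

Step 1. [2*((x - 2) + 5) = 10] leading coefficient 2: divide by 2. So div: (x - 2) + 5 = 5.
Step 2. [(x - 2) + 5 = 5] the outer +5 inverts by subtracting 5, so sub: x - 2 = 0.
Step 3. [x - 2 = 0] 2 comes off first (add 2), so sub: x = 2.

Answer: x ∈ {2}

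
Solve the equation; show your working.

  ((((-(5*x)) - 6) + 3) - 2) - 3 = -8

Step 1. [((((-(5*x)) - 6) + 3) - 2) - 3 = -8] the outer -3 inverts by adding 3, so sub: (((-(5*x)) - 6) + 3) - 2 = -5.
Step 2. [(((-(5*x)) - 6) + 3) - 2 = -5] peel the -2: add 2 from each side ⇒ sub: ((-(5*x)) - 6) + 3 = -3.
Step 3. [((-(5*x)) - 6) + 3 = -3] the outer +3 inverts by subtracting 3. So sub: (-(5*x)) - 6 = -6.
Step 4. [(-(5*x)) - 6 = -6] -6 is outermost — add 6 both sides, so sub: -(5*x) = 0.
Step 5. [-(5*x) = 0] flip signs both sides, so neg: 5*x = 0.
Step 6. [5*x = 0] 5·(inner) — divide through by 5. So div: x = 0.

Answer: x ∈ {0}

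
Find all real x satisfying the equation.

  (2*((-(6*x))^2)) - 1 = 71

Step 1. [(2*((-(6*x))^2)) - 1 = 71] add 1: x sits inside (… - 1) ⇒ sub: 2*((-(6*x))^2) = 72.
Step 2. [2*((-(6*x))^2) = 72] 2 out front; divide by 2, so div: (-(6*x))^2 = 36.
Step 3. [(-(6*x))^2 = 36] 36 ≥ 0, LHS is (·)² — take ±√ ⇒ sqrt: -(6*x) = 6 or -6.
Step 4. [-(6*x) = 6 or -6] flip signs both sides, so neg: 6*x = -6 or 6.
Step 5. [6*x = -6 or 6] LHS = 6·(…); ÷6 both sides, so div: x = -1 or 1.

Answer: x ∈ {-1, 1}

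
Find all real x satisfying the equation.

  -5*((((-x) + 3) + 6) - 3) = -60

Step 1. [-5*((((-x) + 3) + 6) - 3) = -60] leading coefficient -5: divide by -5 ⇒ div: (((-x) + 3) + 6) - 3 = 12.
Step 2. [(((-x) + 3) + 6) - 3 = 12] the outer -3 inverts by adding 3. So sub: ((-x) + 3) + 6 = 15.
Step 3. [((-x) + 3) + 6 = 15] peel the +6: subtract 6 from each side. So sub: (-x) + 3 = 9.
Step 4. [(-x) + 3 = 9] subtract 3: x sits inside (… + 3). So sub: -x = 6.
Step 5. [-x = 6] LHS negated; negate both sides ⇒ neg: x = -6.

Answer: x ∈ {-6}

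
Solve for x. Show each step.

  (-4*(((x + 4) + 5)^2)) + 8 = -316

Step 1. [(-4*(((x + 4) + 5)^2)) + 8 = -316] -4 | LHS and -4 | -316: pull -4 out ⇒ factor: (((x + 4) + 5)^2) - 2 = 79.
Step 2. [(((x + 4) + 5)^2) - 2 = 79] peel the -2: add 2 from each side. So sub: ((x + 4) + 5)^2 = 81.
Step 3. [((x + 4) + 5)^2 = 81] √ both sides: 81 ≥ 0 gives two branches, so sqrt: (x + 4) + 5 = 9 or -9.
Step 4. [(x + 4) + 5 = 9 or -9] subtract 5: x sits inside (… + 5), so sub: x + 4 = 4 or -14.
Step 5. [x + 4 = 4 or -14] 4 comes off first (subtract 4). So sub: x = 0 or -18.

Answer: x ∈ {-18, 0}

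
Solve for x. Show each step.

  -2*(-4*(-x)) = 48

Step 1. [-2*(-4*(-x)) = 48] divide by the outer -2, so div: -4*(-x) = -24.
Step 2. [-4*(-x) = -24] -4 out front; divide by -4 ⇒ div: -x = 6.
Step 3. [-x = 6] LHS negated; negate both sides, so neg: x = -6.

Answer: x ∈ {-6}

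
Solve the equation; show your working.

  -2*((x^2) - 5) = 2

Step 1. [-2*((x^2) - 5) = 2] divide by the outer -2 ⇒ div: (x^2) - 5 = -1.
Step 2. [(x^2) - 5 = -1] add 5: x sits inside (… - 5) ⇒ sub: x^2 = 4.
Step 3. [x^2 = 4] √ both sides: 4 ≥ 0 gives two branches, so sqrt: x = 2 or -2.

Answer: x ∈ {-2, 2}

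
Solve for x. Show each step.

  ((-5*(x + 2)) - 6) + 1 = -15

Step 1. [((-5*(x + 2)) - 6) + 1 = -15] subtract 1: x sits inside (… + 1) ⇒ sub: (-5*(x + 2)) - 6 = -16.
Step 2. [(-5*(x + 2)) - 6 = -16] peel the -6: add 6 from each side ⇒ sub: -5*(x + 2) = -10.
Step 3. [-5*(x + 2) = -10] LHS = -5·(…); ÷-5 both sides, so div: x + 2 = 2.
Step 4. [x + 2 = 2] +2 is outermost — subtract 2 both sides, so sub: x = 0.

Answer: x ∈ {0}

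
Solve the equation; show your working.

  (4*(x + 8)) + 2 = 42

Step 1. [(4*(x + 8)) + 2 = 42] peel the +2: subtract 2 from each side. So sub: 4*(x + 8) = 40.
Step 2. [4*(x + 8) = 40] LHS = 4·(…); ÷4 both sides. So div: x + 8 = 10.
Step 3. [x + 8 = 10] subtract 8: x sits inside (… + 8). So sub: x = 2.

Answer: x ∈ {2}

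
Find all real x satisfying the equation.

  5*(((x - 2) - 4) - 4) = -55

Step 1. [5*(((x - 2) - 4) - 4) = -55] LHS = 5·(…); ÷5 both sides. So div: ((x - 2) - 4) - 4 = -11.
Step 2. [((x - 2) - 4) - 4 = -11] peel the -4: add 4 from each side, so sub: (x - 2) - 4 = -7.
Step 3. [(x - 2) - 4 = -7] 4 comes off first (add 4). So sub: x - 2 = -3.
Step 4. [x - 2 = -3] the outer -2 inverts by adding 2. So sub: x = -1.

Answer: x ∈ {-1}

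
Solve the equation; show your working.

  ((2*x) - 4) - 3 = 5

Step 1. [((2*x) - 4) - 3 = 5] -3 is outermost — add 3 both sides, so sub: (2*x) - 4 = 8.
Step 2. [(2*x) - 4 = 8] 2 divides every term; factor it out, so factor: x - 2 = 4.
Step 3. [x - 2 = 4] -2 is outermost — add 2 both sides. So sub: x = 6.

Answer: x ∈ {6}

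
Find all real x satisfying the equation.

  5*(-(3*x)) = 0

Step 1. [5*(-(3*x)) = 0] divide by the outer 5, so div: -(3*x) = 0.
Step 2. [-(3*x) = 0] flip signs both sides, so neg: 3*x = 0.
Step 3. [3*x = 0] 3 out front; divide by 3, so div: x = 0.

Answer: x ∈ {0}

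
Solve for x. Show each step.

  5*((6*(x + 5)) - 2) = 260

Step 1. [5*((6*(x + 5)) - 2) = 260] divide by the outer 5, so div: (6*(x + 5)) - 2 = 52.
Step 2. [(6*(x + 5)) - 2 = 52] 2 comes off first (add 2) ⇒ sub: 6*(x + 5) = 54.
Step 3. [6*(x + 5) = 54] LHS = 6·(…); ÷6 both sides, so div: x + 5 = 9.
Step 4. [x + 5 = 9] peel the +5: subtract 5 from each side ⇒ sub: x = 4.

Answer: x ∈ {4}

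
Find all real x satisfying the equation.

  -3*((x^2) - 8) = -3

Step 1. [-3*((x^2) - 8) = -3] LHS = -3·(…); ÷-3 both sides. So div: (x^2) - 8 = 1.
Step 2. [(x^2) - 8 = 1] the outer -8 inverts by adding 8, so sub: x^2 = 9.
Step 3. [x^2 = 9] LHS squared, RHS 9 ≥ 0: apply √ (±). So sqrt: x = 3 or -3.

Answer: x ∈ {-3, 3}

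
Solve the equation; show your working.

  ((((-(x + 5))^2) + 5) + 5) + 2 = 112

Step 1. [((((-(x + 5))^2) + 5) + 5) + 2 = 112] 2 comes off first (subtract 2), so sub: (((-(x + 5))^2) + 5) + 5 = 110.
Step 2. [(((-(x + 5))^2) + 5) + 5 = 110] subtract 5: x sits inside (… + 5), so sub: ((-(x + 5))^2) + 5 = 105.
Step 3. [((-(x + 5))^2) + 5 = 105] the outer +5 inverts by subtracting 5, so sub: (-(x + 5))^2 = 100.
Step 4. [(-(x + 5))^2 = 100] LHS squared, RHS 100 ≥ 0: apply √ (±), so sqrt: -(x + 5) = 10 or -10.
Step 5. [-(x + 5) = 10 or -10] leading − — multiply by −1 ⇒ neg: x + 5 = -10 or 10.
Step 6. [x + 5 = -10 or 10] peel the +5: subtract 5 from each side, so sub: x = -15 or 5.

Answer: x ∈ {-15, 5}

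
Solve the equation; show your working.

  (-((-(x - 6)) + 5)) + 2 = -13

Step 1. [(-((-(x - 6)) + 5)) + 2 = -13] the outer +2 inverts by subtracting 2, so sub: -((-(x - 6)) + 5) = -15.
Step 2. [-((-(x - 6)) + 5) = -15] LHS negated; negate both sides ⇒ neg: (-(x - 6)) + 5 = 15.
Step 3. [(-(x - 6)) + 5 = 15] the outer +5 inverts by subtracting 5. So sub: -(x - 6) = 10.
Step 4. [-(x - 6) = 10] flip signs both sides ⇒ neg: x - 6 = -10.
Step 5. [x - 6 = -10] peel the -6: add 6 from each side ⇒ sub: x = -4.

Answer: x ∈ {-4}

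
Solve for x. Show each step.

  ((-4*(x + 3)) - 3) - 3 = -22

Step 1. [((-4*(x + 3)) - 3) - 3 = -22] peel the -3: add 3 from each side. So sub: (-4*(x + 3)) - 3 = -19.
Step 2. [(-4*(x + 3)) - 3 = -19] peel the -3: add 3 from each side ⇒ sub: -4*(x + 3) = -16.
Step 3. [-4*(x + 3) = -16] leading coefficient -4: divide by -4 ⇒ div: x + 3 = 4.
Step 4. [x + 3 = 4] 3 comes off first (subtract 3) ⇒ sub: x = 1.

Answer: x ∈ {1}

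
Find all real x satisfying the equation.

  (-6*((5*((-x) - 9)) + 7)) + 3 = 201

Step 1. [(-6*((5*((-x) - 9)) + 7)) + 3 = 201] peel the +3: subtract 3 from each side, so sub: -6*((5*((-x) - 9)) + 7) = 198.
Step 2. [-6*((5*((-x) - 9)) + 7) = 198] -6·(inner) — divide through by -6. So div: (5*((-x) - 9)) + 7 = -33.
Step 3. [(5*((-x) - 9)) + 7 = -33] the outer +7 inverts by subtracting 7, so sub: 5*((-x) - 9) = -40.
Step 4. [5*((-x) - 9) = -40] leading coefficient 5: divide by 5. So div: (-x) - 9 = -8.
Step 5. [(-x) - 9 = -8] peel the -9: add 9 from each side. So sub: -x = 1.
Step 6. [-x = 1] flip signs both sides ⇒ neg: x = -1.

Answer: x ∈ {-1}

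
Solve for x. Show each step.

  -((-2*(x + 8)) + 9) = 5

Step 1. [-((-2*(x + 8)) + 9) = 5] flip signs both sides, so neg: (-2*(x + 8)) + 9 = -5.
Step 2. [(-2*(x + 8)) + 9 = -5] 9 comes off first (subtract 9), so sub: -2*(x + 8) = -14.
Step 3. [-2*(x + 8) = -14] -2 out front; divide by -2. So div: x + 8 = 7.
Step 4. [x + 8 = 7] subtract 8: x sits inside (… + 8). So sub: x = -1.

Answer: x ∈ {-1}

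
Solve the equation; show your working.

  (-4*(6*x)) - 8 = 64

Step 1. [(-4*(6*x)) - 8 = 64] the outer -8 inverts by adding 8, so sub: -4*(6*x) = 72.
Step 2. [-4*(6*x) = 72] LHS = -4·(…); ÷-4 both sides ⇒ div: 6*x = -18.
Step 3. [6*x = -18] LHS = 6·(…); ÷6 both sides ⇒ div: x = -3.

Answer: x ∈ {-3}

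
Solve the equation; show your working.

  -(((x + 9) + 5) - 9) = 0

Step 1. [-(((x + 9) + 5) - 9) = 0] leading − — multiply by −1, so neg: ((x + 9) + 5) - 9 = 0.
Step 2. [((x + 9) + 5) - 9 = 0] add 9: x sits inside (… - 9) ⇒ sub: (x + 9) + 5 = 9.
Step 3. [(x + 9) + 5 = 9] subtract 5: x sits inside (… + 5), so sub: x + 9 = 4.
Step 4. [x + 9 = 4] subtract 9: x sits inside (… + 9), so sub: x = -5.

Answer: x ∈ {-5}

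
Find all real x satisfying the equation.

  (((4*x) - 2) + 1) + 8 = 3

Step 1. [(((4*x) - 2) + 1) + 8 = 3] the outer +8 inverts by subtracting 8. So sub: ((4*x) - 2) + 1 = -5.
Step 2. [((4*x) - 2) + 1 = -5] peel the +1: subtract 1 from each side, so sub: (4*x) - 2 = -6.
Step 3. [(4*x) - 2 = -6] add 2: x sits inside (… - 2) ⇒ sub: 4*x = -4.
Step 4. [4*x = -4] LHS = 4·(…); ÷4 both sides. So div: x = -1.

Answer: x ∈ {-1}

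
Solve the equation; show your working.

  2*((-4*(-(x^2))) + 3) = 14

Step 1. [2*((-4*(-(x^2))) + 3) = 14] 2·(inner) — divide through by 2 ⇒ div: (-4*(-(x^2))) + 3 = 7.
Step 2. [(-4*(-(x^2))) + 3 = 7] peel the +3: subtract 3 from each side. So sub: -4*(-(x^2)) = 4.
Step 3. [-4*(-(x^2)) = 4] -4·(inner) — divide through by -4, so div: -(x^2) = -1.
Step 4. [-(x^2) = -1] leading − — multiply by −1, so neg: x^2 = 1.
Step 5. [x^2 = 1] √ both sides: 1 ≥ 0 gives two branches ⇒ sqrt: x = 1 or -1.

Answer: x ∈ {-1, 1}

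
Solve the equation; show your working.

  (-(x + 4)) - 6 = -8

Step 1. [(-(x + 4)) - 6 = -8] 6 comes off first (add 6). So sub: -(x + 4) = -2.
Step 2. [-(x + 4) = -2] flip signs both sides, so neg: x + 4 = 2.
Step 3. [x + 4 = 2] 4 comes off first (subtract 4), so sub: x = -2.

Answer: x ∈ {-2}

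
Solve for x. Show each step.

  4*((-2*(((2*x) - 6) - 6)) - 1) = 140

Step 1. [4*((-2*(((2*x) - 6) - 6)) - 1) = 140] 4·(inner) — divide through by 4, so div: (-2*(((2*x) - 6) - 6)) - 1 = 35.
Step 2. [(-2*(((2*x) - 6) - 6)) - 1 = 35] the outer -1 inverts by adding 1. So sub: -2*(((2*x) - 6) - 6) = 36.
Step 3. [-2*(((2*x) - 6) - 6) = 36] divide by the outer -2, so div: ((2*x) - 6) - 6 = -18.
Step 4. [((2*x) - 6) - 6 = -18] -6 is outermost — add 6 both sides. So sub: (2*x) - 6 = -12.
Step 5. [(2*x) - 6 = -12] 2 | LHS and 2 | -12: pull 2 out. So factor: x - 3 = -6.
Step 6. [x - 3 = -6] peel the -3: add 3 from each side. So sub: x = -3.

Answer: x ∈ {-3}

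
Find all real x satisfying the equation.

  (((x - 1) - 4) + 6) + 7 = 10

Step 1. [(((x - 1) - 4) + 6) + 7 = 10] peel the +7: subtract 7 from each side, so sub: ((x - 1) - 4) + 6 = 3.
Step 2. [((x - 1) - 4) + 6 = 3] 6 comes off first (subtract 6) ⇒ sub: (x - 1) - 4 = -3.
Step 3. [(x - 1) - 4 = -3] 4 comes off first (add 4) ⇒ sub: x - 1 = 1.
Step 4. [x - 1 = 1] 1 comes off first (add 1). So sub: x = 2.

Answer: x ∈ {2}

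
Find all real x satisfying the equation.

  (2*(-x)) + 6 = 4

Step 1. [(2*(-x)) + 6 = 4] 2 | LHS and 2 | 4: pull 2 out ⇒ factor: (-x) + 3 = 2.
Step 2. [(-x) + 3 = 2] subtract 3: x sits inside (… + 3), so sub: -x = -1.
Step 3. [-x = -1] flip signs both sides ⇒ neg: x = 1.

Answer: x ∈ {1}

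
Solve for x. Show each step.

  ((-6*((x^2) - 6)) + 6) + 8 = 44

Step 1. [((-6*((x^2) - 6)) + 6) + 8 = 44] +8 is outermost — subtract 8 both sides. So sub: (-6*((x^2) - 6)) + 6 = 36.
Step 2. [(-6*((x^2) - 6)) + 6 = 36] -6 | LHS and -6 | 36: pull -6 out, so factor: ((x^2) - 6) - 1 = -6.
Step 3. [((x^2) - 6) - 1 = -6] the outer -1 inverts by adding 1, so sub: (x^2) - 6 = -5.
Step 4. [(x^2) - 6 = -5] the outer -6 inverts by adding 6. So sub: x^2 = 1.
Step 5. [x^2 = 1] √ both sides: 1 ≥ 0 gives two branches ⇒ sqrt: x = 1 or -1.

Answer: x ∈ {-1, 1}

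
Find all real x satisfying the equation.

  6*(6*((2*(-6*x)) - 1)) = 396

Step 1. [6*(6*((2*(-6*x)) - 1)) = 396] 6·(inner) — divide through by 6 ⇒ div: 6*((2*(-6*x)) - 1) = 66.
Step 2. [6*((2*(-6*x)) - 1) = 66] LHS = 6·(…); ÷6 both sides ⇒ div: (2*(-6*x)) - 1 = 11.
Step 3. [(2*(-6*x)) - 1 = 11] add 1: x sits inside (… - 1) ⇒ sub: 2*(-6*x) = 12.
Step 4. [2*(-6*x) = 12] 2 out front; divide by 2. So div: -6*x = 6.
Step 5. [-6*x = 6] leading coefficient -6: divide by -6 ⇒ div: x = -1.

Answer: x ∈ {-1}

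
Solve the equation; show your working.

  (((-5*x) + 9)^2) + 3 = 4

Step 1. [(((-5*x) + 9)^2) + 3 = 4] +3 is outermost — subtract 3 both sides ⇒ sub: ((-5*x) + 9)^2 = 1.
Step 2. [((-5*x) + 9)^2 = 1] LHS squared, RHS 1 ≥ 0: apply √ (±). So sqrt: (-5*x) + 9 = 1 or -1.
Step 3. [(-5*x) + 9 = 1 or -1] subtract 9: x sits inside (… + 9) ⇒ sub: -5*x = -8 or -10.
Step 4. [-5*x = -8 or -10] LHS = -5·(…); ÷-5 both sides. So div: x = 8/5 or 2.

Answer: x ∈ {8/5, 2}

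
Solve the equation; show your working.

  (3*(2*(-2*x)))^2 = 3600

Step 1. [(3*(2*(-2*x)))^2 = 3600] LHS squared, RHS 3600 ≥ 0: apply √ (±), so sqrt: 3*(2*(-2*x)) = 60 or -60.
Step 2. [3*(2*(-2*x)) = 60 or -60] divide by the outer 3, so div: 2*(-2*x) = 20 or -20.
Step 3. [2*(-2*x) = 20 or -20] 2·(inner) — divide through by 2 ⇒ div: -2*x = 10 or -10.
Step 4. [-2*x = 10 or -10] divide by the outer -2 ⇒ div: x = -5 or 5.

Answer: x ∈ {-5, 5}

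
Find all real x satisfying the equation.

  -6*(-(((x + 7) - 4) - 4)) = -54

Step 1. [-6*(-(((x + 7) - 4) - 4)) = -54] divide by the outer -6. So div: -(((x + 7) - 4) - 4) = 9.
Step 2. [-(((x + 7) - 4) - 4) = 9] flip signs both sides, so neg: ((x + 7) - 4) - 4 = -9.
Step 3. [((x + 7) - 4) - 4 = -9] -4 is outermost — add 4 both sides, so sub: (x + 7) - 4 = -5.
Step 4. [(x + 7) - 4 = -5] 4 comes off first (add 4) ⇒ sub: x + 7 = -1.
Step 5. [x + 7 = -1] 7 comes off first (subtract 7), so sub: x = -8.

Answer: x ∈ {-8}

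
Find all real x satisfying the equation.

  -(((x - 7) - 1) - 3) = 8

Step 1. [-(((x - 7) - 1) - 3) = 8] flip signs both sides, so neg: ((x - 7) - 1) - 3 = -8.
Step 2. [((x - 7) - 1) - 3 = -8] the outer -3 inverts by adding 3, so sub: (x - 7) - 1 = -5.
Step 3. [(x - 7) - 1 = -5] 1 comes off first (add 1). So sub: x - 7 = -4.
Step 4. [x - 7 = -4] -7 is outermost — add 7 both sides ⇒ sub: x = 3.

Answer: x ∈ {3}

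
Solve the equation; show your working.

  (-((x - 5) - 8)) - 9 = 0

Step 1. [(-((x - 5) - 8)) - 9 = 0] -9 is outermost — add 9 both sides ⇒ sub: -((x - 5) - 8) = 9.
Step 2. [-((x - 5) - 8) = 9] flip signs both sides, so neg: (x - 5) - 8 = -9.
Step 3. [(x - 5) - 8 = -9] -8 is outermost — add 8 both sides, so sub: x - 5 = -1.
Step 4. [x - 5 = -1] peel the -5: add 5 from each side ⇒ sub: x = 4.

Answer: x ∈ {4}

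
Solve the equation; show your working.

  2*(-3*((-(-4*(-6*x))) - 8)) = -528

Step 1. [2*(-3*((-(-4*(-6*x))) - 8)) = -528] divide by the outer 2, so div: -3*((-(-4*(-6*x))) - 8) = -264.
Step 2. [-3*((-(-4*(-6*x))) - 8) = -264] -3 out front; divide by -3, so div: (-(-4*(-6*x))) - 8 = 88.
Step 3. [(-(-4*(-6*x))) - 8 = 88] 8 comes off first (add 8), so sub: -(-4*(-6*x)) = 96.
Step 4. [-(-4*(-6*x)) = 96] LHS negated; negate both sides, so neg: -4*(-6*x) = -96.
Step 5. [-4*(-6*x) = -96] LHS = -4·(…); ÷-4 both sides, so div: -6*x = 24.
Step 6. [-6*x = 24] -6 out front; divide by -6 ⇒ div: x = -4.

Answer: x ∈ {-4}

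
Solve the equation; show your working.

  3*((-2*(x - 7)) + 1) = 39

Step 1. [3*((-2*(x - 7)) + 1) = 39] leading coefficient 3: divide by 3, so div: (-2*(x - 7)) + 1 = 13.
Step 2. [(-2*(x - 7)) + 1 = 13] subtract 1: x sits inside (… + 1), so sub: -2*(x - 7) = 12.
Step 3. [-2*(x - 7) = 12] LHS = -2·(…); ÷-2 both sides ⇒ div: x - 7 = -6.
Step 4. [x - 7 = -6] add 7: x sits inside (… - 7), so sub: x = 1.

Answer: x ∈ {1}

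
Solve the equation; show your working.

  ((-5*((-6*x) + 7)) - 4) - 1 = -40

Step 1. [((-5*((-6*x) + 7)) - 4) - 1 = -40] -1 is outermost — add 1 both sides ⇒ sub: (-5*((-6*x) + 7)) - 4 = -39.
Step 2. [(-5*((-6*x) + 7)) - 4 = -39] peel the -4: add 4 from each side, so sub: -5*((-6*x) + 7) = -35.
Step 3. [-5*((-6*x) + 7) = -35] LHS = -5·(…); ÷-5 both sides ⇒ div: (-6*x) + 7 = 7.
Step 4. [(-6*x) + 7 = 7] 7 comes off first (subtract 7), so sub: -6*x = 0.
Step 5. [-6*x = 0] divide by the outer -6 ⇒ div: x = 0.

Answer: x ∈ {0}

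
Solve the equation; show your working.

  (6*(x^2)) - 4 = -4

Step 1. [(6*(x^2)) - 4 = -4] -4 is outermost — add 4 both sides, so sub: 6*(x^2) = 0.
Step 2. [6*(x^2) = 0] leading coefficient 6: divide by 6, so div: x^2 = 0.
Step 3. [x^2 = 0] LHS squared, RHS 0 ≥ 0: apply √ (±). So sqrt: x = 0.

Answer: x ∈ {0}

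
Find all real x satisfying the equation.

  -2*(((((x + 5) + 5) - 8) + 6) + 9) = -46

Step 1. [-2*(((((x + 5) + 5) - 8) + 6) + 9) = -46] leading coefficient -2: divide by -2, so div: ((((x + 5) + 5) - 8) + 6) + 9 = 23.
Step 2. [((((x + 5) + 5) - 8) + 6) + 9 = 23] peel the +9: subtract 9 from each side, so sub: (((x + 5) + 5) - 8) + 6 = 14.
Step 3. [(((x + 5) + 5) - 8) + 6 = 14] the outer +6 inverts by subtracting 6. So sub: ((x + 5) + 5) - 8 = 8.
Step 4. [((x + 5) + 5) - 8 = 8] peel the -8: add 8 from each side, so sub: (x + 5) + 5 = 16.
Step 5. [(x + 5) + 5 = 16] peel the +5: subtract 5 from each side ⇒ sub: x + 5 = 11.
Step 6. [x + 5 = 11] subtract 5: x sits inside (… + 5). So sub: x = 6.

Answer: x ∈ {6}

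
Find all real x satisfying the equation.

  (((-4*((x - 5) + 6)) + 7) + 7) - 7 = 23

Step 1. [(((-4*((x - 5) + 6)) + 7) + 7) - 7 = 23] add 7: x sits inside (… - 7), so sub: ((-4*((x - 5) + 6)) + 7) + 7 = 30.
Step 2. [((-4*((x - 5) + 6)) + 7) + 7 = 30] 7 comes off first (subtract 7). So sub: (-4*((x - 5) + 6)) + 7 = 23.
Step 3. [(-4*((x - 5) + 6)) + 7 = 23] subtract 7: x sits inside (… + 7). So sub: -4*((x - 5) + 6) = 16.
Step 4. [-4*((x - 5) + 6) = 16] leading coefficient -4: divide by -4. So div: (x - 5) + 6 = -4.
Step 5. [(x - 5) + 6 = -4] peel the +6: subtract 6 from each side. So sub: x - 5 = -10.
Step 6. [x - 5 = -10] add 5: x sits inside (… - 5). So sub: x = -5.

Answer: x ∈ {-5}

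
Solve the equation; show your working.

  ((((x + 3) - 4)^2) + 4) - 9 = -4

Step 1. [((((x + 3) - 4)^2) + 4) - 9 = -4] peel the -9: add 9 from each side. So sub: (((x + 3) - 4)^2) + 4 = 5.
Step 2. [(((x + 3) - 4)^2) + 4 = 5] the outer +4 inverts by subtracting 4 ⇒ sub: ((x + 3) - 4)^2 = 1.
Step 3. [((x + 3) - 4)^2 = 1] √ both sides: 1 ≥ 0 gives two branches, so sqrt: (x + 3) - 4 = 1 or -1.
Step 4. [(x + 3) - 4 = 1 or -1] add 4: x sits inside (… - 4) ⇒ sub: x + 3 = 5 or 3.
Step 5. [x + 3 = 5 or 3] peel the +3: subtract 3 from each side. So sub: x = 2 or 0.

Answer: x ∈ {0, 2}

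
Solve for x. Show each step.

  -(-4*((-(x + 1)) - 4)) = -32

Step 1. [-(-4*((-(x + 1)) - 4)) = -32] flip signs both sides, so neg: -4*((-(x + 1)) - 4) = 32.
Step 2. [-4*((-(x + 1)) - 4) = 32] -4·(inner) — divide through by -4 ⇒ div: (-(x + 1)) - 4 = -8.
Step 3. [(-(x + 1)) - 4 = -8] peel the -4: add 4 from each side, so sub: -(x + 1) = -4.
Step 4. [-(x + 1) = -4] flip signs both sides. So neg: x + 1 = 4.
Step 5. [x + 1 = 4] subtract 1: x sits inside (… + 1), so sub: x = 3.

Answer: x ∈ {3}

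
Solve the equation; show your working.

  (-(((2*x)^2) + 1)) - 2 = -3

Step 1. [(-(((2*x)^2) + 1)) - 2 = -3] the outer -2 inverts by adding 2 ⇒ sub: -(((2*x)^2) + 1) = -1.
Step 2. [-(((2*x)^2) + 1) = -1] leading − — multiply by −1. So neg: ((2*x)^2) + 1 = 1.
Step 3. [((2*x)^2) + 1 = 1] 1 comes off first (subtract 1), so sub: (2*x)^2 = 0.
Step 4. [(2*x)^2 = 0] 0 ≥ 0, LHS is (·)² — take ±√, so sqrt: 2*x = 0.
Step 5. [2*x = 0] LHS = 2·(…); ÷2 both sides, so div: x = 0.

Answer: x ∈ {0}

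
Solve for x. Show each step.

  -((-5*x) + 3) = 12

Step 1. [-((-5*x) + 3) = 12] leading − — multiply by −1, so neg: (-5*x) + 3 = -12.
Step 2. [(-5*x) + 3 = -12] peel the +3: subtract 3 from each side, so sub: -5*x = -15.
Step 3. [-5*x = -15] LHS = -5·(…); ÷-5 both sides ⇒ div: x = 3.

Answer: x ∈ {3}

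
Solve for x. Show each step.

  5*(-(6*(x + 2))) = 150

Step 1. [5*(-(6*(x + 2))) = 150] LHS = 5·(…); ÷5 both sides, so div: -(6*(x + 2)) = 30.
Step 2. [-(6*(x + 2)) = 30] LHS negated; negate both sides. So neg: 6*(x + 2) = -30.
Step 3. [6*(x + 2) = -30] divide by the outer 6. So div: x + 2 = -5.
Step 4. [x + 2 = -5] peel the +2: subtract 2 from each side ⇒ sub: x = -7.

Answer: x ∈ {-7}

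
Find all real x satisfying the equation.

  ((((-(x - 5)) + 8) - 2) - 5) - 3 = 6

Step 1. [((((-(x - 5)) + 8) - 2) - 5) - 3 = 6] the outer -3 inverts by adding 3, so sub: (((-(x - 5)) + 8) - 2) - 5 = 9.
Step 2. [(((-(x - 5)) + 8) - 2) - 5 = 9] 5 comes off first (add 5) ⇒ sub: ((-(x - 5)) + 8) - 2 = 14.
Step 3. [((-(x - 5)) + 8) - 2 = 14] 2 comes off first (add 2). So sub: (-(x - 5)) + 8 = 16.
Step 4. [(-(x - 5)) + 8 = 16] +8 is outermost — subtract 8 both sides, so sub: -(x - 5) = 8.
Step 5. [-(x - 5) = 8] flip signs both sides ⇒ neg: x - 5 = -8.
Step 6. [x - 5 = -8] the outer -5 inverts by adding 5 ⇒ sub: x = -3.

Answer: x ∈ {-3}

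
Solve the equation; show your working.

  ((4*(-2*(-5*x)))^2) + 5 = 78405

Step 1. [((4*(-2*(-5*x)))^2) + 5 = 78405] 5 comes off first (subtract 5), so sub: (4*(-2*(-5*x)))^2 = 78400.
Step 2. [(4*(-2*(-5*x)))^2 = 78400] 78400 ≥ 0, LHS is (·)² — take ±√ ⇒ sqrt: 4*(-2*(-5*x)) = 280 or -280.
Step 3. [4*(-2*(-5*x)) = 280 or -280] leading coefficient 4: divide by 4, so div: -2*(-5*x) = 70 or -70.
Step 4. [-2*(-5*x) = 70 or -70] divide by the outer -2 ⇒ div: -5*x = -35 or 35.
Step 5. [-5*x = -35 or 35] divide by the outer -5 ⇒ div: x = 7 or -7.

Answer: x ∈ {-7, 7}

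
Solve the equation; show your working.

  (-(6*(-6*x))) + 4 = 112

Step 1. [(-(6*(-6*x))) + 4 = 112] subtract 4: x sits inside (… + 4). So sub: -(6*(-6*x)) = 108.
Step 2. [-(6*(-6*x)) = 108] flip signs both sides, so neg: 6*(-6*x) = -108.
Step 3. [6*(-6*x) = -108] divide by the outer 6. So div: -6*x = -18.
Step 4. [-6*x = -18] leading coefficient -6: divide by -6 ⇒ div: x = 3.

Answer: x ∈ {3}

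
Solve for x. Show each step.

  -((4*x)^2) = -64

Step 1. [-((4*x)^2) = -64] leading − — multiply by −1. So neg: (4*x)^2 = 64.
Step 2. [(4*x)^2 = 64] 64 ≥ 0, LHS is (·)² — take ±√. So sqrt: 4*x = 8 or -8.
Step 3. [4*x = 8 or -8] LHS = 4·(…); ÷4 both sides ⇒ div: x = 2 or -2.

Answer: x ∈ {-2, 2}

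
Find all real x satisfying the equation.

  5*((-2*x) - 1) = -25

Step 1. [5*((-2*x) - 1) = -25] divide by the outer 5 ⇒ div: (-2*x) - 1 = -5.
Step 2. [(-2*x) - 1 = -5] add 1: x sits inside (… - 1) ⇒ sub: -2*x = -4.
Step 3. [-2*x = -4] leading coefficient -2: divide by -2, so div: x = 2.

Answer: x ∈ {2}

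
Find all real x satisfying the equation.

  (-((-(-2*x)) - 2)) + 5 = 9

Step 1. [(-((-(-2*x)) - 2)) + 5 = 9] the outer +5 inverts by subtracting 5, so sub: -((-(-2*x)) - 2) = 4.
Step 2. [-((-(-2*x)) - 2) = 4] flip signs both sides ⇒ neg: (-(-2*x)) - 2 = -4.
Step 3. [(-(-2*x)) - 2 = -4] add 2: x sits inside (… - 2), so sub: -(-2*x) = -2.
Step 4. [-(-2*x) = -2] leading − — multiply by −1, so neg: -2*x = 2.
Step 5. [-2*x = 2] -2·(inner) — divide through by -2, so div: x = -1.

Answer: x ∈ {-1}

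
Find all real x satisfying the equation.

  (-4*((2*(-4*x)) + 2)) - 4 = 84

Step 1. [(-4*((2*(-4*x)) + 2)) - 4 = 84] 4 comes off first (add 4), so sub: -4*((2*(-4*x)) + 2) = 88.
Step 2. [-4*((2*(-4*x)) + 2) = 88] -4·(inner) — divide through by -4. So div: (2*(-4*x)) + 2 = -22.
Step 3. [(2*(-4*x)) + 2 = -22] 2 divides every term; factor it out ⇒ factor: (-4*x) + 1 = -11.
Step 4. [(-4*x) + 1 = -11] +1 is outermost — subtract 1 both sides. So sub: -4*x = -12.
Step 5. [-4*x = -12] leading coefficient -4: divide by -4 ⇒ div: x = 3.

Answer: x ∈ {3}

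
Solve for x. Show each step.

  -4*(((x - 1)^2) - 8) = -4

Step 1. [-4*(((x - 1)^2) - 8) = -4] LHS = -4·(…); ÷-4 both sides. So div: ((x - 1)^2) - 8 = 1.
Step 2. [((x - 1)^2) - 8 = 1] peel the -8: add 8 from each side, so sub: (x - 1)^2 = 9.
Step 3. [(x - 1)^2 = 9] 9 ≥ 0, LHS is (·)² — take ±√ ⇒ sqrt: x - 1 = 3 or -3.
Step 4. [x - 1 = 3 or -3] add 1: x sits inside (… - 1). So sub: x = 4 or -2.

Answer: x ∈ {-2, 4}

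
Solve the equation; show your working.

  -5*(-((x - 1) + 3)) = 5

Step 1. [-5*(-((x - 1) + 3)) = 5] -5·(inner) — divide through by -5. So div: -((x - 1) + 3) = -1.
Step 2. [-((x - 1) + 3) = -1] LHS negated; negate both sides ⇒ neg: (x - 1) + 3 = 1.
Step 3. [(x - 1) + 3 = 1] the outer +3 inverts by subtracting 3, so sub: x - 1 = -2.
Step 4. [x - 1 = -2] peel the -1: add 1 from each side, so sub: x = -1.

Answer: x ∈ {-1}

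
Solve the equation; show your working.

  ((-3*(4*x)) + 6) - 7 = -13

Step 1. [((-3*(4*x)) + 6) - 7 = -13] peel the -7: add 7 from each side ⇒ sub: (-3*(4*x)) + 6 = -6.
Step 2. [(-3*(4*x)) + 6 = -6] subtract 6: x sits inside (… + 6). So sub: -3*(4*x) = -12.
Step 3. [-3*(4*x) = -12] leading coefficient -3: divide by -3. So div: 4*x = 4.
Step 4. [4*x = 4] divide by the outer 4. So div: x = 1.

Answer: x ∈ {1}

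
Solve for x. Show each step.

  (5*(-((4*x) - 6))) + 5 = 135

Step 1. [(5*(-((4*x) - 6))) + 5 = 135] the outer +5 inverts by subtracting 5. So sub: 5*(-((4*x) - 6)) = 130.
Step 2. [5*(-((4*x) - 6)) = 130] 5 out front; divide by 5 ⇒ div: -((4*x) - 6) = 26.
Step 3. [-((4*x) - 6) = 26] LHS negated; negate both sides, so neg: (4*x) - 6 = -26.
Step 4. [(4*x) - 6 = -26] peel the -6: add 6 from each side ⇒ sub: 4*x = -20.
Step 5. [4*x = -20] divide by the outer 4, so div: x = -5.

Answer: x ∈ {-5}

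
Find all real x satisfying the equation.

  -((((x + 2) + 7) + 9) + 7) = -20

Step 1. [-((((x + 2) + 7) + 9) + 7) = -20] LHS negated; negate both sides, so neg: (((x + 2) + 7) + 9) + 7 = 20.
Step 2. [(((x + 2) + 7) + 9) + 7 = 20] peel the +7: subtract 7 from each side ⇒ sub: ((x + 2) + 7) + 9 = 13.
Step 3. [((x + 2) + 7) + 9 = 13] peel the +9: subtract 9 from each side ⇒ sub: (x + 2) + 7 = 4.
Step 4. [(x + 2) + 7 = 4] +7 is outermost — subtract 7 both sides. So sub: x + 2 = -3.
Step 5. [x + 2 = -3] 2 comes off first (subtract 2). So sub: x = -5.

Answer: x ∈ {-5}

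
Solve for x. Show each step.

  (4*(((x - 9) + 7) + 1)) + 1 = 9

Step 1. [(4*(((x - 9) + 7) + 1)) + 1 = 9] subtract 1: x sits inside (… + 1) ⇒ sub: 4*(((x - 9) + 7) + 1) = 8.
Step 2. [4*(((x - 9) + 7) + 1) = 8] divide by the outer 4. So div: ((x - 9) + 7) + 1 = 2.
Step 3. [((x - 9) + 7) + 1 = 2] 1 comes off first (subtract 1). So sub: (x - 9) + 7 = 1.
Step 4. [(x - 9) + 7 = 1] peel the +7: subtract 7 from each side, so sub: x - 9 = -6.
Step 5. [x - 9 = -6] add 9: x sits inside (… - 9) ⇒ sub: x = 3.

Answer: x ∈ {3}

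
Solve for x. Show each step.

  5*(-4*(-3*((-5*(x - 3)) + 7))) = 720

Step 1. [5*(-4*(-3*((-5*(x - 3)) + 7))) = 720] 5·(inner) — divide through by 5 ⇒ div: -4*(-3*((-5*(x - 3)) + 7)) = 144.
Step 2. [-4*(-3*((-5*(x - 3)) + 7)) = 144] LHS = -4·(…); ÷-4 both sides ⇒ div: -3*((-5*(x - 3)) + 7) = -36.
Step 3. [-3*((-5*(x - 3)) + 7) = -36] -3 out front; divide by -3 ⇒ div: (-5*(x - 3)) + 7 = 12.
Step 4. [(-5*(x - 3)) + 7 = 12] the outer +7 inverts by subtracting 7, so sub: -5*(x - 3) = 5.
Step 5. [-5*(x - 3) = 5] LHS = -5·(…); ÷-5 both sides, so div: x - 3 = -1.
Step 6. [x - 3 = -1] -3 is outermost — add 3 both sides ⇒ sub: x = 2.

Answer: x ∈ {2}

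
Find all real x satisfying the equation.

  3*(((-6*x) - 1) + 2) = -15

Step 1. [3*(((-6*x) - 1) + 2) = -15] 3·(inner) — divide through by 3. So div: ((-6*x) - 1) + 2 = -5.
Step 2. [((-6*x) - 1) + 2 = -5] subtract 2: x sits inside (… + 2). So sub: (-6*x) - 1 = -7.
Step 3. [(-6*x) - 1 = -7] -1 is outermost — add 1 both sides, so sub: -6*x = -6.
Step 4. [-6*x = -6] leading coefficient -6: divide by -6. So div: x = 1.

Answer: x ∈ {1}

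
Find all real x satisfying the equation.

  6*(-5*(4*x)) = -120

Step 1. [6*(-5*(4*x)) = -120] leading coefficient 6: divide by 6, so div: -5*(4*x) = -20.
Step 2. [-5*(4*x) = -20] LHS = -5·(…); ÷-5 both sides ⇒ div: 4*x = 4.
Step 3. [4*x = 4] divide by the outer 4, so div: x = 1.

Answer: x ∈ {1}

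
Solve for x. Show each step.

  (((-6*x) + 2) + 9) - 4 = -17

Step 1. [(((-6*x) + 2) + 9) - 4 = -17] peel the -4: add 4 from each side ⇒ sub: ((-6*x) + 2) + 9 = -13.
Step 2. [((-6*x) + 2) + 9 = -13] peel the +9: subtract 9 from each side. So sub: (-6*x) + 2 = -22.
Step 3. [(-6*x) + 2 = -22] the outer +2 inverts by subtracting 2, so sub: -6*x = -24.
Step 4. [-6*x = -24] -6 out front; divide by -6 ⇒ div: x = 4.

Answer: x ∈ {4}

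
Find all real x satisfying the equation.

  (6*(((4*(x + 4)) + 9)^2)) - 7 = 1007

Step 1. [(6*(((4*(x + 4)) + 9)^2)) - 7 = 1007] add 7: x sits inside (… - 7). So sub: 6*(((4*(x + 4)) + 9)^2) = 1014.
Step 2. [6*(((4*(x + 4)) + 9)^2) = 1014] leading coefficient 6: divide by 6, so div: ((4*(x + 4)) + 9)^2 = 169.
Step 3. [((4*(x + 4)) + 9)^2 = 169] √ both sides: 169 ≥ 0 gives two branches ⇒ sqrt: (4*(x + 4)) + 9 = 13 or -13.
Step 4. [(4*(x + 4)) + 9 = 13 or -13] 9 comes off first (subtract 9), so sub: 4*(x + 4) = 4 or -22.
Step 5. [4*(x + 4) = 4 or -22] 4 out front; divide by 4 ⇒ div: x + 4 = 1 or -11/2.
Step 6. [x + 4 = 1 or -11/2] the outer +4 inverts by subtracting 4 ⇒ sub: x = -3 or -19/2.

Answer: x ∈ {-19/2, -3}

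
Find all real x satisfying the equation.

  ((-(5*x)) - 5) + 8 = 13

Step 1. [((-(5*x)) - 5) + 8 = 13] peel the +8: subtract 8 from each side ⇒ sub: (-(5*x)) - 5 = 5.
Step 2. [(-(5*x)) - 5 = 5] the outer -5 inverts by adding 5. So sub: -(5*x) = 10.
Step 3. [-(5*x) = 10] LHS negated; negate both sides. So neg: 5*x = -10.
Step 4. [5*x = -10] 5·(inner) — divide through by 5 ⇒ div: x = -2.

Answer: x ∈ {-2}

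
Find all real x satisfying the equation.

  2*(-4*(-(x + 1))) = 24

Step 1. [2*(-4*(-(x + 1))) = 24] divide by the outer 2, so div: -4*(-(x + 1)) = 12.
Step 2. [-4*(-(x + 1)) = 12] divide by the outer -4 ⇒ div: -(x + 1) = -3.
Step 3. [-(x + 1) = -3] leading − — multiply by −1. So neg: x + 1 = 3.
Step 4. [x + 1 = 3] peel the +1: subtract 1 from each side ⇒ sub: x = 2.

Answer: x ∈ {2}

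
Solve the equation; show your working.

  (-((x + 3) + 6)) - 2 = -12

Step 1. [(-((x + 3) + 6)) - 2 = -12] 2 comes off first (add 2). So sub: -((x + 3) + 6) = -10.
Step 2. [-((x + 3) + 6) = -10] LHS negated; negate both sides ⇒ neg: (x + 3) + 6 = 10.
Step 3. [(x + 3) + 6 = 10] peel the +6: subtract 6 from each side ⇒ sub: x + 3 = 4.
Step 4. [x + 3 = 4] 3 comes off first (subtract 3) ⇒ sub: x = 1.

Answer: x ∈ {1}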